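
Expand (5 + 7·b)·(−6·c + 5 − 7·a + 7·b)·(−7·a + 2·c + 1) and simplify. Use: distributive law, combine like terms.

140·a·c − 60·c² + 20·c − 210·a + 25 + 245·a² − 539·a·b + 98·b·c + 70·b + 196·a·b·c − 84·b·c² + 343·a²·b − 343·a·b² + 98·b²·c + 49·b²

(5 + 7·b)·(−6·c + 5 − 7·a + 7·b)·(−7·a + 2·c + 1)
= (−30·c + 25 − 35·a + 35·b − 42·b·c + 35·b − 49·a·b + 49·b²)·(−7·a + 2·c + 1)    [distributive law]
= (−30·c + 25 − 35·a + 70·b − 42·b·c − 49·a·b + 49·b²)·(−7·a + 2·c + 1)    [combine like terms]
= 210·a·c − 60·c² − 30·c − 175·a + 50·c + 25 + 245·a² − 70·a·c − 35·a − 490·a·b + 140·b·c + 70·b + 294·a·b·c − 84·b·c² − 42·b·c + 343·a²·b − 98·a·b·c − 49·a·b − 343·a·b² + 98·b²·c + 49·b²    [distributive law]
= 140·a·c − 60·c² + 20·c − 210·a + 25 + 245·a² − 539·a·b + 98·b·c + 70·b + 196·a·b·c − 84·b·c² + 343·a²·b − 343·a·b² + 98·b²·c + 49·b²    [combine like terms]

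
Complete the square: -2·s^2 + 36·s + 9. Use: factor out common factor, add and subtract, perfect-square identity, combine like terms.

-2(s - 9)^2 + 171

-2·s^2 + 36·s + 9
= -2(s^2 - 18·s) + 9    [factor out -2 from the s-terms]
= -2(s^2 - 18·s + 81 - 81) + 9    [add and subtract 81 inside the bracket]
= -2(s - 9)^2 + 162 + 9    [perfect-square identity]
= -2(s - 9)^2 + 171    [combine constants]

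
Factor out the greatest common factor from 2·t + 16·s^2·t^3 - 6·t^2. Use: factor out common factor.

2·t + 16·s^2·t^3 - 6·t^2
= 2(t + 8·s^2·t^3 - 3·t^2)    [factor out 2]
= 2·t(1 + 8·s^2·t^2 - 3·t)    [factor out t]

2·t(1 + 8·s^2·t^2 - 3·t)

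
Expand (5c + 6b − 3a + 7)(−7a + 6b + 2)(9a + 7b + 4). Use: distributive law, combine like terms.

−315a^2c + 25abc − 50ac + 210b^2c + 190bc + 40c − 393a^2b − 96ab^2 − 139ab + 252b^3 + 522b^2 + 314b + 189a^3 − 411a^2 − 94a + 56

(5c + 6b − 3a + 7)(−7a + 6b + 2)(9a + 7b + 4)
= (−35ac + 30bc + 10c − 42ab + 36b^2 + 12b + 21a^2 − 18ab − 6a − 49a + 42b + 14)(9a + 7b + 4)    [distributive law]
= (−35ac + 30bc + 10c − 60ab + 36b^2 + 54b + 21a^2 − 55a + 14)(9a + 7b + 4)    [combine like terms]
= −315a^2c − 245abc − 140ac + 270abc + 210b^2c + 120bc + 90ac + 70bc + 40c − 540a^2b − 420ab^2 − 240ab + 324ab^2 + 252b^3 + 144b^2 + 486ab + 378b^2 + 216b + 189a^3 + 147a^2b + 84a^2 − 495a^2 − 385ab − 220a + 126a + 98b + 56    [distributive law]
= −315a^2c + 25abc − 50ac + 210b^2c + 190bc + 40c − 393a^2b − 96ab^2 − 139ab + 252b^3 + 522b^2 + 314b + 189a^3 − 411a^2 − 94a + 56    [combine like terms]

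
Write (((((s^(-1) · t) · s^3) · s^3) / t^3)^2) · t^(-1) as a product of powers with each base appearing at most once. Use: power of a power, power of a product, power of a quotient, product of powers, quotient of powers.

(((((s^(-1) · t) · s^3) · s^3) / t^3)^2) · t^(-1)
= (((((s^(-1) · t) · s^3) · s^3)^2) / ((t^3)^2)) · t^(-1)    [power of a quotient]
= (((((s^(-1) · t) · s^3)^2) · ((s^3)^2)) / ((t^3)^2)) · t^(-1)    [power of a product]
= (((((s^(-1) · t)^2) · ((s^3)^2)) · ((s^3)^2)) / ((t^3)^2)) · t^(-1)    [power of a product]
= ((((((s^(-1))^2) · (t^2)) · ((s^3)^2)) · ((s^3)^2)) / ((t^3)^2)) · t^(-1)    [power of a product]
= ((((s^(-2) · (t^2)) · ((s^3)^2)) · ((s^3)^2)) / ((t^3)^2)) · t^(-1)    [power of a power]
= ((((s^(-2) · t^2) · s^6) · ((s^3)^2)) / ((t^3)^2)) · t^(-1)    [power of a power]
= ((((s^(-2) · t^2) · s^6) · s^6) / ((t^3)^2)) · t^(-1)    [power of a power]
= ((((s^(-2) · t^2) · s^6) · s^6) / t^6) · t^(-1)    [power of a power]
= s^10·t^(-5)    [quotient of powers; product of powers]

s^10·t^(-5)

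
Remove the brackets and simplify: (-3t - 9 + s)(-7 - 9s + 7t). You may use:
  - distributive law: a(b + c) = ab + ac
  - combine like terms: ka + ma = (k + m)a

(-3t - 9 + s)(-7 - 9s + 7t)
= 21t + 27st - 21t² + 63 + 81s - 63t - 7s - 9s² + 7st    [distributive law]
= -42t + 34st - 21t² + 63 + 74s - 9s²    [combine like terms]

-42t + 34st - 21t² + 63 + 74s - 9s²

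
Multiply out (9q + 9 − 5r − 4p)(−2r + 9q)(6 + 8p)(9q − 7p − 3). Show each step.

−3402q^2r + 3294pqr + 162qr − 4536pq^2r + 4104p^2qr + 4374q^3 − 1458pq^2 + 2916q^2 + 5832pq^3 − 7128p^2q^2 + 1044pr + 324r + 480p^2r − 4698pq − 1458q − 2160p^2q + 540qr^2 − 660pr^2 − 180r^2 + 720pqr^2 − 560p^2r^2 − 448p^3r + 2016p^3q

(9q + 9 − 5r − 4p)(−2r + 9q)(6 + 8p)(9q − 7p − 3)
= (−18qr + 81q^2 − 18r + 81q + 10r^2 − 45qr + 8pr − 36pq)(6 + 8p)(9q − 7p − 3)    [distributive law]
= (−63qr + 81q^2 − 18r + 81q + 10r^2 + 8pr − 36pq)(6 + 8p)(9q − 7p − 3)    [combine like terms]
= (−378qr − 504pqr + 486q^2 + 648pq^2 − 108r − 144pr + 486q + 648pq + 60r^2 + 80pr^2 + 48pr + 64p^2r − 216pq − 288p^2q)(9q − 7p − 3)    [distributive law]
= (−378qr − 504pqr + 486q^2 + 648pq^2 − 108r − 96pr + 486q + 432pq + 60r^2 + 80pr^2 + 64p^2r − 288p^2q)(9q − 7p − 3)    [combine like terms]
= −3402q^2r + 2646pqr + 1134qr − 4536pq^2r + 3528p^2qr + 1512pqr + 4374q^3 − 3402pq^2 − 1458q^2 + 5832pq^3 − 4536p^2q^2 − 1944pq^2 − 972qr + 756pr + 324r − 864pqr + 672p^2r + 288pr + 4374q^2 − 3402pq − 1458q + 3888pq^2 − 3024p^2q − 1296pq + 540qr^2 − 420pr^2 − 180r^2 + 720pqr^2 − 560p^2r^2 − 240pr^2 + 576p^2qr − 448p^3r − 192p^2r − 2592p^2q^2 + 2016p^3q + 864p^2q    [distributive law]
= −3402q^2r + 3294pqr + 162qr − 4536pq^2r + 4104p^2qr + 4374q^3 − 1458pq^2 + 2916q^2 + 5832pq^3 − 7128p^2q^2 + 1044pr + 324r + 480p^2r − 4698pq − 1458q − 2160p^2q + 540qr^2 − 660pr^2 − 180r^2 + 720pqr^2 − 560p^2r^2 − 448p^3r + 2016p^3q    [combine like terms]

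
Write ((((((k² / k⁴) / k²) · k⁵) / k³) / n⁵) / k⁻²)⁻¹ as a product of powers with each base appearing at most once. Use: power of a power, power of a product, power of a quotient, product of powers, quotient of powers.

((((((k² / k⁴) / k²) · k⁵) / k³) / n⁵) / k⁻²)⁻¹
= ((((((k² / k⁴) / k²) · k⁵) / k³) / n⁵)⁻¹) / ((k⁻²)⁻¹)    [power of a quotient]
= ((((((k² / k⁴) / k²) · k⁵) / k³)⁻¹) / ((n⁵)⁻¹)) / ((k⁻²)⁻¹)    [power of a quotient]
= ((((((k² / k⁴) / k²) · k⁵)⁻¹) / ((k³)⁻¹)) / ((n⁵)⁻¹)) / ((k⁻²)⁻¹)    [power of a quotient]
= ((((((k² / k⁴) / k²)⁻¹) · ((k⁵)⁻¹)) / ((k³)⁻¹)) / ((n⁵)⁻¹)) / ((k⁻²)⁻¹)    [power of a product]
= ((((((k² / k⁴)⁻¹) / ((k²)⁻¹)) · ((k⁵)⁻¹)) / ((k³)⁻¹)) / ((n⁵)⁻¹)) / ((k⁻²)⁻¹)    [power of a quotient]
= (((((((k²)⁻¹) / ((k⁴)⁻¹)) / ((k²)⁻¹)) · ((k⁵)⁻¹)) / ((k³)⁻¹)) / ((n⁵)⁻¹)) / ((k⁻²)⁻¹)    [power of a quotient]
= (((((k⁻² / ((k⁴)⁻¹)) / ((k²)⁻¹)) · ((k⁵)⁻¹)) / ((k³)⁻¹)) / ((n⁵)⁻¹)) / ((k⁻²)⁻¹)    [power of a power]
= (((((k⁻² / k⁻⁴) / ((k²)⁻¹)) · ((k⁵)⁻¹)) / ((k³)⁻¹)) / ((n⁵)⁻¹)) / ((k⁻²)⁻¹)    [power of a power]
= ((((k² / ((k²)⁻¹)) · ((k⁵)⁻¹)) / ((k³)⁻¹)) / ((n⁵)⁻¹)) / ((k⁻²)⁻¹)    [quotient of powers]
= ((((k² / k⁻²) · ((k⁵)⁻¹)) / ((k³)⁻¹)) / ((n⁵)⁻¹)) / ((k⁻²)⁻¹)    [power of a power]
= (((k⁴ · ((k⁵)⁻¹)) / ((k³)⁻¹)) / ((n⁵)⁻¹)) / ((k⁻²)⁻¹)    [quotient of powers]
= (((k⁴ · k⁻⁵) / ((k³)⁻¹)) / ((n⁵)⁻¹)) / ((k⁻²)⁻¹)    [power of a power]
= ((k⁻¹ / ((k³)⁻¹)) / ((n⁵)⁻¹)) / ((k⁻²)⁻¹)    [product of powers]
= ((k⁻¹ / k⁻³) / ((n⁵)⁻¹)) / ((k⁻²)⁻¹)    [power of a power]
= (k² / ((n⁵)⁻¹)) / ((k⁻²)⁻¹)    [quotient of powers]
= (k² / n⁻⁵) / ((k⁻²)⁻¹)    [power of a power]
= (k² / n⁻⁵) / k²    [power of a power]
= n⁵    [quotient of powers]

n⁵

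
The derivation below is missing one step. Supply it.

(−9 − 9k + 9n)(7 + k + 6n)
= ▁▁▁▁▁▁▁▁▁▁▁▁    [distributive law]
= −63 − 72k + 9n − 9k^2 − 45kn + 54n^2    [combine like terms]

Applying distributive law to the line above:

−63 − 9k − 54n − 63k − 9k^2 − 54kn + 63n + 9kn + 54n^2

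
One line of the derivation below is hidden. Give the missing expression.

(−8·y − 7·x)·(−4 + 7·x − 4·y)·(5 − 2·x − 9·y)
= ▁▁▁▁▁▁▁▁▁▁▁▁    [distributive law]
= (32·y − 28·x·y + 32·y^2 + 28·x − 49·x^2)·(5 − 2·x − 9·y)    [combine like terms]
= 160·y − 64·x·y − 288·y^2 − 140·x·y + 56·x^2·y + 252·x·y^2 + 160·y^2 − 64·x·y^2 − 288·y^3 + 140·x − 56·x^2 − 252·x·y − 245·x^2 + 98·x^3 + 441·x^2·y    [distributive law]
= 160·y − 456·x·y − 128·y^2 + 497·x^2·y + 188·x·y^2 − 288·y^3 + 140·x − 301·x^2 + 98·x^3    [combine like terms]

By distributive law:

(32·y − 56·x·y + 32·y^2 + 28·x − 49·x^2 + 28·x·y)·(5 − 2·x − 9·y)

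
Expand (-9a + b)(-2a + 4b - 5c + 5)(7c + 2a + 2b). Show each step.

(-9a + b)(-2a + 4b - 5c + 5)(7c + 2a + 2b)
= (18a^2 - 36ab + 45ac - 45a - 2ab + 4b^2 - 5bc + 5b)(7c + 2a + 2b)    [distributive law]
= (18a^2 - 38ab + 45ac - 45a + 4b^2 - 5bc + 5b)(7c + 2a + 2b)    [combine like terms]
= 126a^2c + 36a^3 + 36a^2b - 266abc - 76a^2b - 76ab^2 + 315ac^2 + 90a^2c + 90abc - 315ac - 90a^2 - 90ab + 28b^2c + 8ab^2 + 8b^3 - 35bc^2 - 10abc - 10b^2c + 35bc + 10ab + 10b^2    [distributive law]
= 216a^2c + 36a^3 - 40a^2b - 186abc - 68ab^2 + 315ac^2 - 315ac - 90a^2 - 80ab + 18b^2c + 8b^3 - 35bc^2 + 35bc + 10b^2    [combine like terms]

216a^2c + 36a^3 - 40a^2b - 186abc - 68ab^2 + 315ac^2 - 315ac - 90a^2 - 80ab + 18b^2c + 8b^3 - 35bc^2 + 35bc + 10b^2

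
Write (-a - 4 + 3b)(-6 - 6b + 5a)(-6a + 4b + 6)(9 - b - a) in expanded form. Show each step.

(-a - 4 + 3b)(-6 - 6b + 5a)(-6a + 4b + 6)(9 - b - a)
= (6a + 6ab - 5a² + 24 + 24b - 20a - 18b - 18b² + 15ab)(-6a + 4b + 6)(9 - b - a)    [distributive law]
= (-14a + 21ab - 5a² + 24 + 6b - 18b²)(-6a + 4b + 6)(9 - b - a)    [combine like terms]
= (84a² - 56ab - 84a - 126a²b + 84ab² + 126ab + 30a³ - 20a²b - 30a² - 144a + 96b + 144 - 36ab + 24b² + 36b + 108ab² - 72b³ - 108b²)(9 - b - a)    [distributive law]
= (54a² + 34ab - 228a - 146a²b + 192ab² + 30a³ + 132b + 144 - 84b² - 72b³)(9 - b - a)    [combine like terms]
= 486a² - 54a²b - 54a³ + 306ab - 34ab² - 34a²b - 2052a + 228ab + 228a² - 1314a²b + 146a²b² + 146a³b + 1728ab² - 192ab³ - 192a²b² + 270a³ - 30a³b - 30a⁴ + 1188b - 132b² - 132ab + 1296 - 144b - 144a - 756b² + 84b³ + 84ab² - 648b³ + 72b⁴ + 72ab³    [distributive law]
= 714a² - 1402a²b + 216a³ + 402ab + 1778ab² - 2196a - 46a²b² + 116a³b - 120ab³ - 30a⁴ + 1044b - 888b² + 1296 - 564b³ + 72b⁴    [combine like terms]

714a² - 1402a²b + 216a³ + 402ab + 1778ab² - 2196a - 46a²b² + 116a³b - 120ab³ - 30a⁴ + 1044b - 888b² + 1296 - 564b³ + 72b⁴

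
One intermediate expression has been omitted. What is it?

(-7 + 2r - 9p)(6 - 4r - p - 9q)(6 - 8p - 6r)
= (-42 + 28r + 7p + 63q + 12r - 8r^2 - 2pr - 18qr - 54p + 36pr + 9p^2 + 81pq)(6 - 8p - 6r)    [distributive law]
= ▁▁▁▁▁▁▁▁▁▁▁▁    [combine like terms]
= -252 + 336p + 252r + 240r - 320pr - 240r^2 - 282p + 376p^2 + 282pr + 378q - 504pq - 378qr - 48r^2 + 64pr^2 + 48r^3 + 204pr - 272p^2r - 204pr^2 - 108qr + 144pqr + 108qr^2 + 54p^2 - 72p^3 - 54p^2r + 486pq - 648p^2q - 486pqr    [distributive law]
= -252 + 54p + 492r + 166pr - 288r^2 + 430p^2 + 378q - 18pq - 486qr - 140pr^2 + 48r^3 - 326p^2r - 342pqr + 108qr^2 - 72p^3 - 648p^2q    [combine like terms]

Applying combine like terms to the line above:

(-42 + 40r - 47p + 63q - 8r^2 + 34pr - 18qr + 9p^2 + 81pq)(6 - 8p - 6r)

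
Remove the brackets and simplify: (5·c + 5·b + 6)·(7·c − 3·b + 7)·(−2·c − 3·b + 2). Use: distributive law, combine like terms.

(5·c + 5·b + 6)·(7·c − 3·b + 7)·(−2·c − 3·b + 2)
= (35·c² − 15·b·c + 35·c + 35·b·c − 15·b² + 35·b + 42·c − 18·b + 42)·(−2·c − 3·b + 2)    [distributive law]
= (35·c² + 20·b·c + 77·c − 15·b² + 17·b + 42)·(−2·c − 3·b + 2)    [combine like terms]
= −70·c³ − 105·b·c² + 70·c² − 40·b·c² − 60·b²·c + 40·b·c − 154·c² − 231·b·c + 154·c + 30·b²·c + 45·b³ − 30·b² − 34·b·c − 51·b² + 34·b − 84·c − 126·b + 84    [distributive law]
= −70·c³ − 145·b·c² − 84·c² − 30·b²·c − 225·b·c + 70·c + 45·b³ − 81·b² − 92·b + 84    [combine like terms]

−70·c³ − 145·b·c² − 84·c² − 30·b²·c − 225·b·c + 70·c + 45·b³ − 81·b² − 92·b + 84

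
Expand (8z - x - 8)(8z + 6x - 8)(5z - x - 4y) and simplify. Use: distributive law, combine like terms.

(8z - x - 8)(8z + 6x - 8)(5z - x - 4y)
= (64z² + 48xz - 64z - 8xz - 6x² + 8x - 64z - 48x + 64)(5z - x - 4y)    [distributive law]
= (64z² + 40xz - 128z - 6x² - 40x + 64)(5z - x - 4y)    [combine like terms]
= 320z³ - 64xz² - 256yz² + 200xz² - 40x²z - 160xyz - 640z² + 128xz + 512yz - 30x²z + 6x³ + 24x²y - 200xz + 40x² + 160xy + 320z - 64x - 256y    [distributive law]
= 320z³ + 136xz² - 256yz² - 70x²z - 160xyz - 640z² - 72xz + 512yz + 6x³ + 24x²y + 40x² + 160xy + 320z - 64x - 256y    [combine like terms]

320z³ + 136xz² - 256yz² - 70x²z - 160xyz - 640z² - 72xz + 512yz + 6x³ + 24x²y + 40x² + 160xy + 320z - 64x - 256y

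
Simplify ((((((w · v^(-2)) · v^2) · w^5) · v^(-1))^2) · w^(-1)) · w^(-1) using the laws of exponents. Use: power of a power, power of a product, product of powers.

((((((w · v^(-2)) · v^2) · w^5) · v^(-1))^2) · w^(-1)) · w^(-1)
= ((((((w · v^(-2)) · v^2) · w^5)^2) · ((v^(-1))^2)) · w^(-1)) · w^(-1)    [power of a product]
= ((((((w · v^(-2)) · v^2)^2) · ((w^5)^2)) · ((v^(-1))^2)) · w^(-1)) · w^(-1)    [power of a product]
= ((((((w · v^(-2))^2) · ((v^2)^2)) · ((w^5)^2)) · ((v^(-1))^2)) · w^(-1)) · w^(-1)    [power of a product]
= ((((((w^2) · ((v^(-2))^2)) · ((v^2)^2)) · ((w^5)^2)) · ((v^(-1))^2)) · w^(-1)) · w^(-1)    [power of a product]
= (((((w^2 · v^(-4)) · ((v^2)^2)) · ((w^5)^2)) · ((v^(-1))^2)) · w^(-1)) · w^(-1)    [power of a power]
= (((((w^2 · v^(-4)) · v^4) · ((w^5)^2)) · ((v^(-1))^2)) · w^(-1)) · w^(-1)    [power of a power]
= (((((w^2 · v^(-4)) · v^4) · w^10) · ((v^(-1))^2)) · w^(-1)) · w^(-1)    [power of a power]
= (((((w^2 · v^(-4)) · v^4) · w^10) · v^(-2)) · w^(-1)) · w^(-1)    [power of a power]
= v^(-2)·w^10    [product of powers]

v^(-2)·w^10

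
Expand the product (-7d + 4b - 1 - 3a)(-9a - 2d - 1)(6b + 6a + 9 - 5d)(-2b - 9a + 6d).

(-7d + 4b - 1 - 3a)(-9a - 2d - 1)(6b + 6a + 9 - 5d)(-2b - 9a + 6d)
= (63ad + 14d^2 + 7d - 36ab - 8bd - 4b + 9a + 2d + 1 + 27a^2 + 6ad + 3a)(6b + 6a + 9 - 5d)(-2b - 9a + 6d)    [distributive law]
= (69ad + 14d^2 + 9d - 36ab - 8bd - 4b + 12a + 1 + 27a^2)(6b + 6a + 9 - 5d)(-2b - 9a + 6d)    [combine like terms]
= (414abd + 414a^2d + 621ad - 345ad^2 + 84bd^2 + 84ad^2 + 126d^2 - 70d^3 + 54bd + 54ad + 81d - 45d^2 - 216ab^2 - 216a^2b - 324ab + 180abd - 48b^2d - 48abd - 72bd + 40bd^2 - 24b^2 - 24ab - 36b + 20bd + 72ab + 72a^2 + 108a - 60ad + 6b + 6a + 9 - 5d + 162a^2b + 162a^3 + 243a^2 - 135a^2d)(-2b - 9a + 6d)    [distributive law]
= (546abd + 279a^2d + 615ad - 261ad^2 + 124bd^2 + 81d^2 - 70d^3 + 2bd + 76d - 216ab^2 - 54a^2b - 276ab - 48b^2d - 24b^2 - 30b + 315a^2 + 114a + 9 + 162a^3)(-2b - 9a + 6d)    [combine like terms]
= -1092ab^2d - 4914a^2bd + 3276abd^2 - 558a^2bd - 2511a^3d + 1674a^2d^2 - 1230abd - 5535a^2d + 3690ad^2 + 522abd^2 + 2349a^2d^2 - 1566ad^3 - 248b^2d^2 - 1116abd^2 + 744bd^3 - 162bd^2 - 729ad^2 + 486d^3 + 140bd^3 + 630ad^3 - 420d^4 - 4b^2d - 18abd + 12bd^2 - 152bd - 684ad + 456d^2 + 432ab^3 + 1944a^2b^2 - 1296ab^2d + 108a^2b^2 + 486a^3b - 324a^2bd + 552ab^2 + 2484a^2b - 1656abd + 96b^3d + 432ab^2d - 288b^2d^2 + 48b^3 + 216ab^2 - 144b^2d + 60b^2 + 270ab - 180bd - 630a^2b - 2835a^3 + 1890a^2d - 228ab - 1026a^2 + 684ad - 18b - 81a + 54d - 324a^3b - 1458a^4 + 972a^3d    [distributive law]
= -1956ab^2d - 5796a^2bd + 2682abd^2 - 1539a^3d + 4023a^2d^2 - 2904abd - 3645a^2d + 2961ad^2 - 936ad^3 - 536b^2d^2 + 884bd^3 - 150bd^2 + 486d^3 - 420d^4 - 148b^2d - 332bd + 456d^2 + 432ab^3 + 2052a^2b^2 + 162a^3b + 768ab^2 + 1854a^2b + 96b^3d + 48b^3 + 60b^2 + 42ab - 2835a^3 - 1026a^2 - 18b - 81a + 54d - 1458a^4    [combine like terms]

-1956ab^2d - 5796a^2bd + 2682abd^2 - 1539a^3d + 4023a^2d^2 - 2904abd - 3645a^2d + 2961ad^2 - 936ad^3 - 536b^2d^2 + 884bd^3 - 150bd^2 + 486d^3 - 420d^4 - 148b^2d - 332bd + 456d^2 + 432ab^3 + 2052a^2b^2 + 162a^3b + 768ab^2 + 1854a^2b + 96b^3d + 48b^3 + 60b^2 + 42ab - 2835a^3 - 1026a^2 - 18b - 81a + 54d - 1458a^4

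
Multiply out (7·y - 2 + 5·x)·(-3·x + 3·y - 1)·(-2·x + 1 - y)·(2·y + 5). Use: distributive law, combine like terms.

54·x^2·y^2 + 101·x^2·y - 142·x·y^2 + 89·x·y - 72·x·y^3 - 37·y^3 + 140·y^2 - 42·y^4 - 71·y - 85·x^2 - 15·x + 10 + 60·x^3·y + 150·x^3

(7·y - 2 + 5·x)·(-3·x + 3·y - 1)·(-2·x + 1 - y)·(2·y + 5)
= (-21·x·y + 21·y^2 - 7·y + 6·x - 6·y + 2 - 15·x^2 + 15·x·y - 5·x)·(-2·x + 1 - y)·(2·y + 5)    [distributive law]
= (-6·x·y + 21·y^2 - 13·y + x + 2 - 15·x^2)·(-2·x + 1 - y)·(2·y + 5)    [combine like terms]
= (12·x^2·y - 6·x·y + 6·x·y^2 - 42·x·y^2 + 21·y^2 - 21·y^3 + 26·x·y - 13·y + 13·y^2 - 2·x^2 + x - x·y - 4·x + 2 - 2·y + 30·x^3 - 15·x^2 + 15·x^2·y)·(2·y + 5)    [distributive law]
= (27·x^2·y + 19·x·y - 36·x·y^2 + 34·y^2 - 21·y^3 - 15·y - 17·x^2 - 3·x + 2 + 30·x^3)·(2·y + 5)    [combine like terms]
= 54·x^2·y^2 + 135·x^2·y + 38·x·y^2 + 95·x·y - 72·x·y^3 - 180·x·y^2 + 68·y^3 + 170·y^2 - 42·y^4 - 105·y^3 - 30·y^2 - 75·y - 34·x^2·y - 85·x^2 - 6·x·y - 15·x + 4·y + 10 + 60·x^3·y + 150·x^3    [distributive law]
= 54·x^2·y^2 + 101·x^2·y - 142·x·y^2 + 89·x·y - 72·x·y^3 - 37·y^3 + 140·y^2 - 42·y^4 - 71·y - 85·x^2 - 15·x + 10 + 60·x^3·y + 150·x^3    [combine like terms]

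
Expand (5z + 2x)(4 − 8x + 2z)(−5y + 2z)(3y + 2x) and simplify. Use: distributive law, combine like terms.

−300y^2z − 152xyz + 120yz^2 + 80xz^2 + 540xy^2z + 264x^2yz − 316xyz^2 − 144x^2z^2 − 150y^2z^2 + 60yz^3 + 40xz^3 − 120xy^2 − 80x^2y + 32x^2z + 240x^2y^2 + 160x^3y − 64x^3z

(5z + 2x)(4 − 8x + 2z)(−5y + 2z)(3y + 2x)
= (20z − 40xz + 10z^2 + 8x − 16x^2 + 4xz)(−5y + 2z)(3y + 2x)    [distributive law]
= (20z − 36xz + 10z^2 + 8x − 16x^2)(−5y + 2z)(3y + 2x)    [combine like terms]
= (−100yz + 40z^2 + 180xyz − 72xz^2 − 50yz^2 + 20z^3 − 40xy + 16xz + 80x^2y − 32x^2z)(3y + 2x)    [distributive law]
= −300y^2z − 200xyz + 120yz^2 + 80xz^2 + 540xy^2z + 360x^2yz − 216xyz^2 − 144x^2z^2 − 150y^2z^2 − 100xyz^2 + 60yz^3 + 40xz^3 − 120xy^2 − 80x^2y + 48xyz + 32x^2z + 240x^2y^2 + 160x^3y − 96x^2yz − 64x^3z    [distributive law]
= −300y^2z − 152xyz + 120yz^2 + 80xz^2 + 540xy^2z + 264x^2yz − 316xyz^2 − 144x^2z^2 − 150y^2z^2 + 60yz^3 + 40xz^3 − 120xy^2 − 80x^2y + 32x^2z + 240x^2y^2 + 160x^3y − 64x^3z    [combine like terms]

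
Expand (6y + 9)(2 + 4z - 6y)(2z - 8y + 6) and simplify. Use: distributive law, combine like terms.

(6y + 9)(2 + 4z - 6y)(2z - 8y + 6)
= (12y + 24yz - 36y^2 + 18 + 36z - 54y)(2z - 8y + 6)    [distributive law]
= (-42y + 24yz - 36y^2 + 18 + 36z)(2z - 8y + 6)    [combine like terms]
= -84yz + 336y^2 - 252y + 48yz^2 - 192y^2z + 144yz - 72y^2z + 288y^3 - 216y^2 + 36z - 144y + 108 + 72z^2 - 288yz + 216z    [distributive law]
= -228yz + 120y^2 - 396y + 48yz^2 - 264y^2z + 288y^3 + 252z + 108 + 72z^2    [combine like terms]

-228yz + 120y^2 - 396y + 48yz^2 - 264y^2z + 288y^3 + 252z + 108 + 72z^2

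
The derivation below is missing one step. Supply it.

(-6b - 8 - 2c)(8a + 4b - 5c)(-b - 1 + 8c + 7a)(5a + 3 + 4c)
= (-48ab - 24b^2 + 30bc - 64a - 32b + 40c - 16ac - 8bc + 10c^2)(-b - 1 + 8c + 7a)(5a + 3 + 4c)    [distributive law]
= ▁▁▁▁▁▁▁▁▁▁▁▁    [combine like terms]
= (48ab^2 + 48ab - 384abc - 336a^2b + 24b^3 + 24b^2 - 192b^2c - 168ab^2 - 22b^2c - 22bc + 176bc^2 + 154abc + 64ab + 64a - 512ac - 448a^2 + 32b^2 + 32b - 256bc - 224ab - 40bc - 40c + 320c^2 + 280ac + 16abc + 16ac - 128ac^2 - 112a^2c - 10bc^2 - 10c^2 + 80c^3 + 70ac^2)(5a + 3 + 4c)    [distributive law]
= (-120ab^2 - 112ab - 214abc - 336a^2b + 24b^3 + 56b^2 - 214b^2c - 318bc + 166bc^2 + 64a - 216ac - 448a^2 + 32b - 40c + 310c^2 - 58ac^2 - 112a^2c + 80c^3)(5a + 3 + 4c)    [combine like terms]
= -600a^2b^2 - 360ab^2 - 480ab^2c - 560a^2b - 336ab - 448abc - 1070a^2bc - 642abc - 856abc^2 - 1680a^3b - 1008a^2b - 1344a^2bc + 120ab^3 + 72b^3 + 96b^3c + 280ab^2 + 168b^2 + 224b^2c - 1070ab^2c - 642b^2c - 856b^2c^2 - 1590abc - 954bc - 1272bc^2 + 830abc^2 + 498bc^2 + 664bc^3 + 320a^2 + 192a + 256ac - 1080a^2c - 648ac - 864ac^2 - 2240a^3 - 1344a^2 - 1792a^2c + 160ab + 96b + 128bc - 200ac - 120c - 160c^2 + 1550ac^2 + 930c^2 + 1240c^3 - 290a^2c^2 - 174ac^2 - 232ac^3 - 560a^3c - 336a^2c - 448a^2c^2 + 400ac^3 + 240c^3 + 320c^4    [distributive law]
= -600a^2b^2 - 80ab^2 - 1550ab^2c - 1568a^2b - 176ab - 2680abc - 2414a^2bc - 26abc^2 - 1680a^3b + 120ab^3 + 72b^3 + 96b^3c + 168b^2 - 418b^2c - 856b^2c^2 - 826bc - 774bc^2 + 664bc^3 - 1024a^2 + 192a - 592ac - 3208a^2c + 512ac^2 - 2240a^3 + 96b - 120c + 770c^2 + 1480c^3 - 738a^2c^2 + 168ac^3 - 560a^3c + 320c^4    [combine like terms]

By combine like terms:

(-48ab - 24b^2 + 22bc - 64a - 32b + 40c - 16ac + 10c^2)(-b - 1 + 8c + 7a)(5a + 3 + 4c)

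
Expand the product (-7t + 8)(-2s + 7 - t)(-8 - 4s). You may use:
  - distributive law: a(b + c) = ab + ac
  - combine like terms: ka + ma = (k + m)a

116st - 56s^2t + 456t - 56t^2 - 28st^2 - 96s + 64s^2 - 448

(-7t + 8)(-2s + 7 - t)(-8 - 4s)
= (14st - 49t + 7t^2 - 16s + 56 - 8t)(-8 - 4s)    [distributive law]
= (14st - 57t + 7t^2 - 16s + 56)(-8 - 4s)    [combine like terms]
= -112st - 56s^2t + 456t + 228st - 56t^2 - 28st^2 + 128s + 64s^2 - 448 - 224s    [distributive law]
= 116st - 56s^2t + 456t - 56t^2 - 28st^2 - 96s + 64s^2 - 448    [combine like terms]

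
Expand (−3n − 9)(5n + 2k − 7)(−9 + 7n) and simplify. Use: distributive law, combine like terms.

−33n^2 − 105n^3 − 72kn − 42kn^2 + 657n + 162k − 567

(−3n − 9)(5n + 2k − 7)(−9 + 7n)
= (−15n^2 − 6kn + 21n − 45n − 18k + 63)(−9 + 7n)    [distributive law]
= (−15n^2 − 6kn − 24n − 18k + 63)(−9 + 7n)    [combine like terms]
= 135n^2 − 105n^3 + 54kn − 42kn^2 + 216n − 168n^2 + 162k − 126kn − 567 + 441n    [distributive law]
= −33n^2 − 105n^3 − 72kn − 42kn^2 + 657n + 162k − 567    [combine like terms]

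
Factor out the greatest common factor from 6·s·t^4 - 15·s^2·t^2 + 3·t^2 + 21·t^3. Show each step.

3·t^2(2·s·t^2 - 5·s^2 + 1 + 7·t)

6·s·t^4 - 15·s^2·t^2 + 3·t^2 + 21·t^3
= 3(2·s·t^4 - 5·s^2·t^2 + t^2 + 7·t^3)    [factor out 3]
= 3·t^2(2·s·t^2 - 5·s^2 + 1 + 7·t)    [factor out t^2]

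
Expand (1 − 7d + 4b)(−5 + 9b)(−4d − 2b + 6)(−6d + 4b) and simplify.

−1380d² + 1256bd − 224b² + 180d − 120b + 1864bd² − 3044b²d + 952b³ + 840d³ − 1512bd³ + 1116b²d² + 360b³d − 288b⁴

(1 − 7d + 4b)(−5 + 9b)(−4d − 2b + 6)(−6d + 4b)
= (−5 + 9b + 35d − 63bd − 20b + 36b²)(−4d − 2b + 6)(−6d + 4b)    [distributive law]
= (−5 − 11b + 35d − 63bd + 36b²)(−4d − 2b + 6)(−6d + 4b)    [combine like terms]
= (20d + 10b − 30 + 44bd + 22b² − 66b − 140d² − 70bd + 210d + 252bd² + 126b²d − 378bd − 144b²d − 72b³ + 216b²)(−6d + 4b)    [distributive law]
= (230d − 56b − 30 − 404bd + 238b² − 140d² + 252bd² − 18b²d − 72b³)(−6d + 4b)    [combine like terms]
= −1380d² + 920bd + 336bd − 224b² + 180d − 120b + 2424bd² − 1616b²d − 1428b²d + 952b³ + 840d³ − 560bd² − 1512bd³ + 1008b²d² + 108b²d² − 72b³d + 432b³d − 288b⁴    [distributive law]
= −1380d² + 1256bd − 224b² + 180d − 120b + 1864bd² − 3044b²d + 952b³ + 840d³ − 1512bd³ + 1116b²d² + 360b³d − 288b⁴    [combine like terms]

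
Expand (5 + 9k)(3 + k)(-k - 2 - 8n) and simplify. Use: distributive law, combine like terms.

(5 + 9k)(3 + k)(-k - 2 - 8n)
= (15 + 5k + 27k + 9k^2)(-k - 2 - 8n)    [distributive law]
= (15 + 32k + 9k^2)(-k - 2 - 8n)    [combine like terms]
= -15k - 30 - 120n - 32k^2 - 64k - 256kn - 9k^3 - 18k^2 - 72k^2n    [distributive law]
= -79k - 30 - 120n - 50k^2 - 256kn - 9k^3 - 72k^2n    [combine like terms]

-79k - 30 - 120n - 50k^2 - 256kn - 9k^3 - 72k^2n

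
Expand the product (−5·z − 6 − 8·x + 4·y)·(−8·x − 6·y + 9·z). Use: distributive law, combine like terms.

−32·x·z + 66·y·z − 45·z² + 48·x + 36·y − 54·z + 64·x² + 16·x·y − 24·y²

(−5·z − 6 − 8·x + 4·y)·(−8·x − 6·y + 9·z)
= 40·x·z + 30·y·z − 45·z² + 48·x + 36·y − 54·z + 64·x² + 48·x·y − 72·x·z − 32·x·y − 24·y² + 36·y·z    [distributive law]
= −32·x·z + 66·y·z − 45·z² + 48·x + 36·y − 54·z + 64·x² + 16·x·y − 24·y²    [combine like terms]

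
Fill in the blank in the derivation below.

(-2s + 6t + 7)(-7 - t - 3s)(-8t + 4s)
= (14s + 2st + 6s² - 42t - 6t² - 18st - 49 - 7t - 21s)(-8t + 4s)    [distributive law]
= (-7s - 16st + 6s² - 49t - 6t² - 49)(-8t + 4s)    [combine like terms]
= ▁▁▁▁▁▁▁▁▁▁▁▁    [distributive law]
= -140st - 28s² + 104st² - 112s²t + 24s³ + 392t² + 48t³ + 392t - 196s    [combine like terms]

After distributive law, the bracketed line is:

56st - 28s² + 128st² - 64s²t - 48s²t + 24s³ + 392t² - 196st + 48t³ - 24st² + 392t - 196s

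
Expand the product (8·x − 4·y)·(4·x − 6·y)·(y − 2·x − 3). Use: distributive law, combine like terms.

160·x²·y − 64·x³ − 96·x² − 112·x·y² + 192·x·y + 24·y³ − 72·y²

(8·x − 4·y)·(4·x − 6·y)·(y − 2·x − 3)
= (32·x² − 48·x·y − 16·x·y + 24·y²)·(y − 2·x − 3)    [distributive law]
= (32·x² − 64·x·y + 24·y²)·(y − 2·x − 3)    [combine like terms]
= 32·x²·y − 64·x³ − 96·x² − 64·x·y² + 128·x²·y + 192·x·y + 24·y³ − 48·x·y² − 72·y²    [distributive law]
= 160·x²·y − 64·x³ − 96·x² − 112·x·y² + 192·x·y + 24·y³ − 72·y²    [combine like terms]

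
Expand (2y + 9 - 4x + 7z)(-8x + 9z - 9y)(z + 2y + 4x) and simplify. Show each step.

-344xyz - 32xy^2 + 144x^2y + 81yz^2 - 108y^2z - 36y^3 + 252xz - 468xy - 288x^2 + 81z^2 + 81yz - 162y^2 - 336x^2z + 128x^3 + 160xz^2 + 63z^3

(2y + 9 - 4x + 7z)(-8x + 9z - 9y)(z + 2y + 4x)
= (-16xy + 18yz - 18y^2 - 72x + 81z - 81y + 32x^2 - 36xz + 36xy - 56xz + 63z^2 - 63yz)(z + 2y + 4x)    [distributive law]
= (20xy - 45yz - 18y^2 - 72x + 81z - 81y + 32x^2 - 92xz + 63z^2)(z + 2y + 4x)    [combine like terms]
= 20xyz + 40xy^2 + 80x^2y - 45yz^2 - 90y^2z - 180xyz - 18y^2z - 36y^3 - 72xy^2 - 72xz - 144xy - 288x^2 + 81z^2 + 162yz + 324xz - 81yz - 162y^2 - 324xy + 32x^2z + 64x^2y + 128x^3 - 92xz^2 - 184xyz - 368x^2z + 63z^3 + 126yz^2 + 252xz^2    [distributive law]
= -344xyz - 32xy^2 + 144x^2y + 81yz^2 - 108y^2z - 36y^3 + 252xz - 468xy - 288x^2 + 81z^2 + 81yz - 162y^2 - 336x^2z + 128x^3 + 160xz^2 + 63z^3    [combine like terms]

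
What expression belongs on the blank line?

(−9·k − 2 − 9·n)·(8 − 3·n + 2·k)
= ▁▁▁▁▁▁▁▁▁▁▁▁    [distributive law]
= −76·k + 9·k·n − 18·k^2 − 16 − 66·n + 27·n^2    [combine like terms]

By distributive law:

−72·k + 27·k·n − 18·k^2 − 16 + 6·n − 4·k − 72·n + 27·n^2 − 18·k·n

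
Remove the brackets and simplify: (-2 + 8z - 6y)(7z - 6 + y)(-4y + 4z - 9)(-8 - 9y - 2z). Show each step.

-10266yz - 6942y^2z + 8268yz^2 + 4804z^2 - 288z^3 - 4632z + 3804y + 3842y^2 + 864 + 546y^3 + 3016y^2z^2 - 1296yz^3 - 448z^4 - 1056y^3z - 216y^4

(-2 + 8z - 6y)(7z - 6 + y)(-4y + 4z - 9)(-8 - 9y - 2z)
= (-14z + 12 - 2y + 56z^2 - 48z + 8yz - 42yz + 36y - 6y^2)(-4y + 4z - 9)(-8 - 9y - 2z)    [distributive law]
= (-62z + 12 + 34y + 56z^2 - 34yz - 6y^2)(-4y + 4z - 9)(-8 - 9y - 2z)    [combine like terms]
= (248yz - 248z^2 + 558z - 48y + 48z - 108 - 136y^2 + 136yz - 306y - 224yz^2 + 224z^3 - 504z^2 + 136y^2z - 136yz^2 + 306yz + 24y^3 - 24y^2z + 54y^2)(-8 - 9y - 2z)    [distributive law]
= (690yz - 752z^2 + 606z - 354y - 108 - 82y^2 - 360yz^2 + 224z^3 + 112y^2z + 24y^3)(-8 - 9y - 2z)    [combine like terms]
= -5520yz - 6210y^2z - 1380yz^2 + 6016z^2 + 6768yz^2 + 1504z^3 - 4848z - 5454yz - 1212z^2 + 2832y + 3186y^2 + 708yz + 864 + 972y + 216z + 656y^2 + 738y^3 + 164y^2z + 2880yz^2 + 3240y^2z^2 + 720yz^3 - 1792z^3 - 2016yz^3 - 448z^4 - 896y^2z - 1008y^3z - 224y^2z^2 - 192y^3 - 216y^4 - 48y^3z    [distributive law]
= -10266yz - 6942y^2z + 8268yz^2 + 4804z^2 - 288z^3 - 4632z + 3804y + 3842y^2 + 864 + 546y^3 + 3016y^2z^2 - 1296yz^3 - 448z^4 - 1056y^3z - 216y^4    [combine like terms]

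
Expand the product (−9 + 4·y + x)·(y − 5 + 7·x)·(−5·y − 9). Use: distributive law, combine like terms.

109·y^2 + 36·y − 405 + 79·x·y + 612·x − 20·y^3 − 145·x·y^2 − 35·x^2·y − 63·x^2

(−9 + 4·y + x)·(y − 5 + 7·x)·(−5·y − 9)
= (−9·y + 45 − 63·x + 4·y^2 − 20·y + 28·x·y + x·y − 5·x + 7·x^2)·(−5·y − 9)    [distributive law]
= (−29·y + 45 − 68·x + 4·y^2 + 29·x·y + 7·x^2)·(−5·y − 9)    [combine like terms]
= 145·y^2 + 261·y − 225·y − 405 + 340·x·y + 612·x − 20·y^3 − 36·y^2 − 145·x·y^2 − 261·x·y − 35·x^2·y − 63·x^2    [distributive law]
= 109·y^2 + 36·y − 405 + 79·x·y + 612·x − 20·y^3 − 145·x·y^2 − 35·x^2·y − 63·x^2    [combine like terms]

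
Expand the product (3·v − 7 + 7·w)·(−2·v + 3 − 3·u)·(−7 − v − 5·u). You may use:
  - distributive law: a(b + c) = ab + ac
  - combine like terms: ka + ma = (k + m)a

(3·v − 7 + 7·w)·(−2·v + 3 − 3·u)·(−7 − v − 5·u)
= (−6·v^2 + 9·v − 9·u·v + 14·v − 21 + 21·u − 14·v·w + 21·w − 21·u·w)·(−7 − v − 5·u)    [distributive law]
= (−6·v^2 + 23·v − 9·u·v − 21 + 21·u − 14·v·w + 21·w − 21·u·w)·(−7 − v − 5·u)    [combine like terms]
= 42·v^2 + 6·v^3 + 30·u·v^2 − 161·v − 23·v^2 − 115·u·v + 63·u·v + 9·u·v^2 + 45·u^2·v + 147 + 21·v + 105·u − 147·u − 21·u·v − 105·u^2 + 98·v·w + 14·v^2·w + 70·u·v·w − 147·w − 21·v·w − 105·u·w + 147·u·w + 21·u·v·w + 105·u^2·w    [distributive law]
= 19·v^2 + 6·v^3 + 39·u·v^2 − 140·v − 73·u·v + 45·u^2·v + 147 − 42·u − 105·u^2 + 77·v·w + 14·v^2·w + 91·u·v·w − 147·w + 42·u·w + 105·u^2·w    [combine like terms]

19·v^2 + 6·v^3 + 39·u·v^2 − 140·v − 73·u·v + 45·u^2·v + 147 − 42·u − 105·u^2 + 77·v·w + 14·v^2·w + 91·u·v·w − 147·w + 42·u·w + 105·u^2·w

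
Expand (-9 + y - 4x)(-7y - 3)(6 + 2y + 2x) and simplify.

414y + 78y² + 312xy + 162 + 126x - 14y³ + 42xy² + 56x²y + 24x²

(-9 + y - 4x)(-7y - 3)(6 + 2y + 2x)
= (63y + 27 - 7y² - 3y + 28xy + 12x)(6 + 2y + 2x)    [distributive law]
= (60y + 27 - 7y² + 28xy + 12x)(6 + 2y + 2x)    [combine like terms]
= 360y + 120y² + 120xy + 162 + 54y + 54x - 42y² - 14y³ - 14xy² + 168xy + 56xy² + 56x²y + 72x + 24xy + 24x²    [distributive law]
= 414y + 78y² + 312xy + 162 + 126x - 14y³ + 42xy² + 56x²y + 24x²    [combine like terms]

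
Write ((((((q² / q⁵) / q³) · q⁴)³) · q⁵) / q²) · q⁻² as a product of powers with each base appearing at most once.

q⁻⁵

((((((q² / q⁵) / q³) · q⁴)³) · q⁵) / q²) · q⁻²
= ((((((q² / q⁵) / q³)³) · ((q⁴)³)) · q⁵) / q²) · q⁻²    [power of a product]
= ((((((q² / q⁵)³) / ((q³)³)) · ((q⁴)³)) · q⁵) / q²) · q⁻²    [power of a quotient]
= (((((((q²)³) / ((q⁵)³)) / ((q³)³)) · ((q⁴)³)) · q⁵) / q²) · q⁻²    [power of a quotient]
= (((((q⁶ / ((q⁵)³)) / ((q³)³)) · ((q⁴)³)) · q⁵) / q²) · q⁻²    [power of a power]
= (((((q⁶ / q¹⁵) / ((q³)³)) · ((q⁴)³)) · q⁵) / q²) · q⁻²    [power of a power]
= ((((q⁻⁹ / ((q³)³)) · ((q⁴)³)) · q⁵) / q²) · q⁻²    [quotient of powers]
= ((((q⁻⁹ / q⁹) · ((q⁴)³)) · q⁵) / q²) · q⁻²    [power of a power]
= (((q⁻¹⁸ · ((q⁴)³)) · q⁵) / q²) · q⁻²    [quotient of powers]
= (((q⁻¹⁸ · q¹²) · q⁵) / q²) · q⁻²    [power of a power]
= ((q⁻⁶ · q⁵) / q²) · q⁻²    [product of powers]
= (q⁻¹ / q²) · q⁻²    [product of powers]
= q⁻³ · q⁻²    [quotient of powers]
= q⁻⁵    [product of powers]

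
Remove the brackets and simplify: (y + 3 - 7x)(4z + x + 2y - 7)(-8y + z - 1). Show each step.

-30y²z + 4yz² - 101yz + 104xy² + 211xyz - 403xy - 16y³ + 6y² + 169y + 12z² - 33z + 80xz - 52x + 21 - 28xz² + 56x²y - 7x²z + 7x²

(y + 3 - 7x)(4z + x + 2y - 7)(-8y + z - 1)
= (4yz + xy + 2y² - 7y + 12z + 3x + 6y - 21 - 28xz - 7x² - 14xy + 49x)(-8y + z - 1)    [distributive law]
= (4yz - 13xy + 2y² - y + 12z + 52x - 21 - 28xz - 7x²)(-8y + z - 1)    [combine like terms]
= -32y²z + 4yz² - 4yz + 104xy² - 13xyz + 13xy - 16y³ + 2y²z - 2y² + 8y² - yz + y - 96yz + 12z² - 12z - 416xy + 52xz - 52x + 168y - 21z + 21 + 224xyz - 28xz² + 28xz + 56x²y - 7x²z + 7x²    [distributive law]
= -30y²z + 4yz² - 101yz + 104xy² + 211xyz - 403xy - 16y³ + 6y² + 169y + 12z² - 33z + 80xz - 52x + 21 - 28xz² + 56x²y - 7x²z + 7x²    [combine like terms]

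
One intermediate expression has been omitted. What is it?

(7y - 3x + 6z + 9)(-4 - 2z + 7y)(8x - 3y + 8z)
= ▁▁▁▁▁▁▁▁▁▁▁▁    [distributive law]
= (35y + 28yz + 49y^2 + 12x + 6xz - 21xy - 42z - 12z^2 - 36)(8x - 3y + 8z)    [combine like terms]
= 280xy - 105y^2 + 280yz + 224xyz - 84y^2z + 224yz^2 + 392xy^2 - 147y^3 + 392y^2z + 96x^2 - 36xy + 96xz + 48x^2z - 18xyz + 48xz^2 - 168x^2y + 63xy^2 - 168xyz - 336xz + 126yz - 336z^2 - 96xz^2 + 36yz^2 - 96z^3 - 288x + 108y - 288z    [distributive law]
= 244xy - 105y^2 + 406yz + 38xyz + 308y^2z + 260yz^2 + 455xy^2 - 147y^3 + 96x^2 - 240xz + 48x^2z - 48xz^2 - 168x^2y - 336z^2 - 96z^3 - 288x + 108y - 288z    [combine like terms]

After distributive law, the bracketed line is:

(-28y - 14yz + 49y^2 + 12x + 6xz - 21xy - 24z - 12z^2 + 42yz - 36 - 18z + 63y)(8x - 3y + 8z)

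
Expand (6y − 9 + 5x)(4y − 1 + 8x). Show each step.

(6y − 9 + 5x)(4y − 1 + 8x)
= 24y^2 − 6y + 48xy − 36y + 9 − 72x + 20xy − 5x + 40x^2    [distributive law]
= 24y^2 − 42y + 68xy + 9 − 77x + 40x^2    [combine like terms]

24y^2 − 42y + 68xy + 9 − 77x + 40x^2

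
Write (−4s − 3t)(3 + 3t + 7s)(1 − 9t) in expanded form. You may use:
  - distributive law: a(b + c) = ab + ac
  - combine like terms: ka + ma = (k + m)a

(−4s − 3t)(3 + 3t + 7s)(1 − 9t)
= (−12s − 12st − 28s^2 − 9t − 9t^2 − 21st)(1 − 9t)    [distributive law]
= (−12s − 33st − 28s^2 − 9t − 9t^2)(1 − 9t)    [combine like terms]
= −12s + 108st − 33st + 297st^2 − 28s^2 + 252s^2t − 9t + 81t^2 − 9t^2 + 81t^3    [distributive law]
= −12s + 75st + 297st^2 − 28s^2 + 252s^2t − 9t + 72t^2 + 81t^3    [combine like terms]

−12s + 75st + 297st^2 − 28s^2 + 252s^2t − 9t + 72t^2 + 81t^3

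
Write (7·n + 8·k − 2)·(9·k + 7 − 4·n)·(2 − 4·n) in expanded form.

(7·n + 8·k − 2)·(9·k + 7 − 4·n)·(2 − 4·n)
= (63·k·n + 49·n − 28·n^2 + 72·k^2 + 56·k − 32·k·n − 18·k − 14 + 8·n)·(2 − 4·n)    [distributive law]
= (31·k·n + 57·n − 28·n^2 + 72·k^2 + 38·k − 14)·(2 − 4·n)    [combine like terms]
= 62·k·n − 124·k·n^2 + 114·n − 228·n^2 − 56·n^2 + 112·n^3 + 144·k^2 − 288·k^2·n + 76·k − 152·k·n − 28 + 56·n    [distributive law]
= −90·k·n − 124·k·n^2 + 170·n − 284·n^2 + 112·n^3 + 144·k^2 − 288·k^2·n + 76·k − 28    [combine like terms]

−90·k·n − 124·k·n^2 + 170·n − 284·n^2 + 112·n^3 + 144·k^2 − 288·k^2·n + 76·k − 28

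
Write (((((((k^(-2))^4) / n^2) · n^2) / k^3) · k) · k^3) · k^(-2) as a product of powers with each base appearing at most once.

(((((((k^(-2))^4) / n^2) · n^2) / k^3) · k) · k^3) · k^(-2)
= (((((k^(-8) / n^2) · n^2) / k^3) · k) · k^3) · k^(-2)    [power of a power]
= k^(-9)    [quotient of powers; product of powers]

k^(-9)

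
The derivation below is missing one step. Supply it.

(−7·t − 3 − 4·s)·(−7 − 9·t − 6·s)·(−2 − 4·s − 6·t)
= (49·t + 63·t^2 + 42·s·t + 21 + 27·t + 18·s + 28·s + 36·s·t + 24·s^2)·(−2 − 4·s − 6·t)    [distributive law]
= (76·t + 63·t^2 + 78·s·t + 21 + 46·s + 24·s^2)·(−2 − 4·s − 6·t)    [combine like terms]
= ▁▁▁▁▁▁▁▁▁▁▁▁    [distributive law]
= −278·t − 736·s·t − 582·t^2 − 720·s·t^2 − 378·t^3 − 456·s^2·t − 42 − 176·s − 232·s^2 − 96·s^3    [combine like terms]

Applying distributive law to the line above:

−152·t − 304·s·t − 456·t^2 − 126·t^2 − 252·s·t^2 − 378·t^3 − 156·s·t − 312·s^2·t − 468·s·t^2 − 42 − 84·s − 126·t − 92·s − 184·s^2 − 276·s·t − 48·s^2 − 96·s^3 − 144·s^2·t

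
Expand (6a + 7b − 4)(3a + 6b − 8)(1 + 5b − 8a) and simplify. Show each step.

498a^2 − 366a^2b − 144a^3 + 397ab − 51ab^2 − 316a − 358b^2 + 210b^3 + 80b + 32

(6a + 7b − 4)(3a + 6b − 8)(1 + 5b − 8a)
= (18a^2 + 36ab − 48a + 21ab + 42b^2 − 56b − 12a − 24b + 32)(1 + 5b − 8a)    [distributive law]
= (18a^2 + 57ab − 60a + 42b^2 − 80b + 32)(1 + 5b − 8a)    [combine like terms]
= 18a^2 + 90a^2b − 144a^3 + 57ab + 285ab^2 − 456a^2b − 60a − 300ab + 480a^2 + 42b^2 + 210b^3 − 336ab^2 − 80b − 400b^2 + 640ab + 32 + 160b − 256a    [distributive law]
= 498a^2 − 366a^2b − 144a^3 + 397ab − 51ab^2 − 316a − 358b^2 + 210b^3 + 80b + 32    [combine like terms]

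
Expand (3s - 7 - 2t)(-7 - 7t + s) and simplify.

(3s - 7 - 2t)(-7 - 7t + s)
= -21s - 21st + 3s^2 + 49 + 49t - 7s + 14t + 14t^2 - 2st    [distributive law]
= -28s - 23st + 3s^2 + 49 + 63t + 14t^2    [combine like terms]

-28s - 23st + 3s^2 + 49 + 63t + 14t^2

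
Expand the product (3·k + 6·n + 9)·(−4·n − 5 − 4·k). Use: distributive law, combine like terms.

−36·k·n − 51·k − 12·k^2 − 24·n^2 − 66·n − 45

(3·k + 6·n + 9)·(−4·n − 5 − 4·k)
= −12·k·n − 15·k − 12·k^2 − 24·n^2 − 30·n − 24·k·n − 36·n − 45 − 36·k    [distributive law]
= −36·k·n − 51·k − 12·k^2 − 24·n^2 − 66·n − 45    [combine like terms]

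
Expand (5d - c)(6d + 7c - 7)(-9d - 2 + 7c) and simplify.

-270d^3 + 255d^2 - 51cd^2 - 366cd + 266c^2d + 70d + 63c^2 - 49c^3 - 14c

(5d - c)(6d + 7c - 7)(-9d - 2 + 7c)
= (30d^2 + 35cd - 35d - 6cd - 7c^2 + 7c)(-9d - 2 + 7c)    [distributive law]
= (30d^2 + 29cd - 35d - 7c^2 + 7c)(-9d - 2 + 7c)    [combine like terms]
= -270d^3 - 60d^2 + 210cd^2 - 261cd^2 - 58cd + 203c^2d + 315d^2 + 70d - 245cd + 63c^2d + 14c^2 - 49c^3 - 63cd - 14c + 49c^2    [distributive law]
= -270d^3 + 255d^2 - 51cd^2 - 366cd + 266c^2d + 70d + 63c^2 - 49c^3 - 14c    [combine like terms]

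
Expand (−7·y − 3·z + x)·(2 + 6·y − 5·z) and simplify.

(−7·y − 3·z + x)·(2 + 6·y − 5·z)
= −14·y − 42·y^2 + 35·y·z − 6·z − 18·y·z + 15·z^2 + 2·x + 6·x·y − 5·x·z    [distributive law]
= −14·y − 42·y^2 + 17·y·z − 6·z + 15·z^2 + 2·x + 6·x·y − 5·x·z    [combine like terms]

−14·y − 42·y^2 + 17·y·z − 6·z + 15·z^2 + 2·x + 6·x·y − 5·x·z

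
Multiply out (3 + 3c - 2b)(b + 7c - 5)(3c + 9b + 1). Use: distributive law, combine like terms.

82bc + 115b^2 - 122b + 39c^2 - 39c - 15 + 156bc^2 - 105b^2c + 63c^3 - 18b^3

(3 + 3c - 2b)(b + 7c - 5)(3c + 9b + 1)
= (3b + 21c - 15 + 3bc + 21c^2 - 15c - 2b^2 - 14bc + 10b)(3c + 9b + 1)    [distributive law]
= (13b + 6c - 15 - 11bc + 21c^2 - 2b^2)(3c + 9b + 1)    [combine like terms]
= 39bc + 117b^2 + 13b + 18c^2 + 54bc + 6c - 45c - 135b - 15 - 33bc^2 - 99b^2c - 11bc + 63c^3 + 189bc^2 + 21c^2 - 6b^2c - 18b^3 - 2b^2    [distributive law]
= 82bc + 115b^2 - 122b + 39c^2 - 39c - 15 + 156bc^2 - 105b^2c + 63c^3 - 18b^3    [combine like terms]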